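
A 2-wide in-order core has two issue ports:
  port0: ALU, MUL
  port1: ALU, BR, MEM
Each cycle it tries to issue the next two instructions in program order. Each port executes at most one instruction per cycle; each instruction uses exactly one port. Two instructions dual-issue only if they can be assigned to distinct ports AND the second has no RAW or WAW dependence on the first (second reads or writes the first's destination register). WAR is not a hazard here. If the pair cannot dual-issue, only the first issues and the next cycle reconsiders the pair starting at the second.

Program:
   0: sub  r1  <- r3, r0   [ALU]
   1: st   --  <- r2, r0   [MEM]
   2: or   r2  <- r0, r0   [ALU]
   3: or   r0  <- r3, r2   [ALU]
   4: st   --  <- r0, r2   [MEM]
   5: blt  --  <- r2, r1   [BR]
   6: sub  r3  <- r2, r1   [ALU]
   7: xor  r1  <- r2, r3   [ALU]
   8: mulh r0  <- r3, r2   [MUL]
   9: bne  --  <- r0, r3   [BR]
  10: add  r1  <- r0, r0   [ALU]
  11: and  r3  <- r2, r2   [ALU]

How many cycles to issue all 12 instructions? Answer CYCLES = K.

CYCLES = 8

#0 head=0: sub st i0,i1 2-wide
#1 head=2: or i2 RAW r2
#2 head=3: or i3 RAW r0
#3 head=4: st i4 no-port MEM/BR
#4 head=5: blt sub i5,i6 2-wide
#5 head=7: xor mulh i7,i8 2-wide
#6 head=9: bne add i9,i10 2-wide
#7 head=11: and i11 tail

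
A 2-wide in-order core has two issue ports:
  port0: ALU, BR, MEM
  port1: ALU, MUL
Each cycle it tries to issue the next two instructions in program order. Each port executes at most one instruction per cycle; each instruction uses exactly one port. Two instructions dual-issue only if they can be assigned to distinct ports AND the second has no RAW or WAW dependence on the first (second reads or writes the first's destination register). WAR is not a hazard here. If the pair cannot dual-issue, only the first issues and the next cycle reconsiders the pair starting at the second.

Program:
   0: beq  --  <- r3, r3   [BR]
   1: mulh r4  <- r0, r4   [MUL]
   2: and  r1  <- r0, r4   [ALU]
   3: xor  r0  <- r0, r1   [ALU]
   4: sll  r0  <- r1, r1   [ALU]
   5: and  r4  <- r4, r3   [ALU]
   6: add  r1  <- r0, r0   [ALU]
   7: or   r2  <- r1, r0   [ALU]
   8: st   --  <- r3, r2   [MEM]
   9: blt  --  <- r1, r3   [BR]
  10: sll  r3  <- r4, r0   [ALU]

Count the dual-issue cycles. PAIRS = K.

t=0 i0+i1:beq;mulh ; 2-wide
t=1 i2:and ; RAW r1
t=2 i3:xor ; WAW r0
t=3 i4+i5:sll;and ; 2-wide
t=4 i6:add ; RAW r1
t=5 i7:or ; RAW r2
t=6 i8:st ; no-port MEM/BR
t=7 i9+i10:blt;sll ; 2-wide

PAIRS = 3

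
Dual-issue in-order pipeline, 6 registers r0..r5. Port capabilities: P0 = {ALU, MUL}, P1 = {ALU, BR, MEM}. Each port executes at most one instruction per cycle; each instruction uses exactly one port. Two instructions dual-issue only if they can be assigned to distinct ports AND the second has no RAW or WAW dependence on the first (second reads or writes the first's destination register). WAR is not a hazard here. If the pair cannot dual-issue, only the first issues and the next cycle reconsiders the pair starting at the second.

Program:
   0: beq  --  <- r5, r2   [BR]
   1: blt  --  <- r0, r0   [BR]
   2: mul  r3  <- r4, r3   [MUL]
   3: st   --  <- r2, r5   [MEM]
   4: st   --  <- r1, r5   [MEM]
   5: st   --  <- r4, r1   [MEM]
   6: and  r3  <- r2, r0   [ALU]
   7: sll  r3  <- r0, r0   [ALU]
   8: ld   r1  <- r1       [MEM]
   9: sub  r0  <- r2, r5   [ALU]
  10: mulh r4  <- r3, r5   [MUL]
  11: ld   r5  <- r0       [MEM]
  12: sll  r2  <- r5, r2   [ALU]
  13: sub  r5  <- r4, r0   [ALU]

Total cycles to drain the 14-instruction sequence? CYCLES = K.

CYCLES = 9

  cy0 -> i0 (beq.BR) no-port BR/BR
  cy1 -> i1,i2 (blt.BR+mul.MUL) 2-wide
  cy2 -> i3 (st.MEM) no-port MEM/MEM
  cy3 -> i4 (st.MEM) no-port MEM/MEM
  cy4 -> i5,i6 (st.MEM+and.ALU) 2-wide
  cy5 -> i7,i8 (sll.ALU+ld.MEM) 2-wide
  cy6 -> i9,i10 (sub.ALU+mulh.MUL) 2-wide
  cy7 -> i11 (ld.MEM) RAW r5
  cy8 -> i12,i13 (sll.ALU+sub.ALU) 2-wide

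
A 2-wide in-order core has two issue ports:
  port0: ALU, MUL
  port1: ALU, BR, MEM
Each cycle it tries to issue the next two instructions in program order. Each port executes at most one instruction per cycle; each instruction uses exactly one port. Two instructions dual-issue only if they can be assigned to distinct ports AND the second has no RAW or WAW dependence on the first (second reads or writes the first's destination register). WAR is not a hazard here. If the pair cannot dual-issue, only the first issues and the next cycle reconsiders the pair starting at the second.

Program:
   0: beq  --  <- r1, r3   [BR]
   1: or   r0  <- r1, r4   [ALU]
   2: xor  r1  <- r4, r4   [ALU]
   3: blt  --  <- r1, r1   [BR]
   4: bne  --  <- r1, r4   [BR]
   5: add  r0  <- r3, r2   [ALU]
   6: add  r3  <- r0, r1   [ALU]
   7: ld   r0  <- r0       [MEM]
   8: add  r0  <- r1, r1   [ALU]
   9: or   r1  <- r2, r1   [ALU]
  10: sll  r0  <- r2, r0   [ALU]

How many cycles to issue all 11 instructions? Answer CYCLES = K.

0. beq+or @i0/i1  | 2-wide
1. xor @i2  | RAW r1
2. blt @i3  | no-port BR/BR
3. bne+add @i4/i5  | 2-wide
4. add+ld @i6/i7  | 2-wide
5. add+or @i8/i9  | 2-wide
6. sll @i10  | tail

CYCLES = 7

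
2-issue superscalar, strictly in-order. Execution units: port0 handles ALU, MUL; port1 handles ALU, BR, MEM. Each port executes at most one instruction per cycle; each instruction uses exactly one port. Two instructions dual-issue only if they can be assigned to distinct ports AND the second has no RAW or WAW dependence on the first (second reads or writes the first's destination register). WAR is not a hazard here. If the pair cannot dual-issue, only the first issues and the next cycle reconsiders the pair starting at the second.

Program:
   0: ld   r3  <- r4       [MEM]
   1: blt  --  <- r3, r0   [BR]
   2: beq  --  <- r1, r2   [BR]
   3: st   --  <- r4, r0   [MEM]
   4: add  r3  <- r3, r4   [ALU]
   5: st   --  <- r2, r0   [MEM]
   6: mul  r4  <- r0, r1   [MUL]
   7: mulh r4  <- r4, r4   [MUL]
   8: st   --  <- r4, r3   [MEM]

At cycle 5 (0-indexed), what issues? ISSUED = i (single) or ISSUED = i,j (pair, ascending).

[0] i0  ld.MEM  -- no-port MEM/BR
[1] i1  blt.BR  -- no-port BR/BR
[2] i2  beq.BR  -- no-port BR/MEM
[3] i3/i4  st.MEM+add.ALU  -- dual
[4] i5/i6  st.MEM+mul.MUL  -- dual
[5] i7  mulh.MUL  -- RAW r4
[6] i8  st.MEM  -- tail

ISSUED = 7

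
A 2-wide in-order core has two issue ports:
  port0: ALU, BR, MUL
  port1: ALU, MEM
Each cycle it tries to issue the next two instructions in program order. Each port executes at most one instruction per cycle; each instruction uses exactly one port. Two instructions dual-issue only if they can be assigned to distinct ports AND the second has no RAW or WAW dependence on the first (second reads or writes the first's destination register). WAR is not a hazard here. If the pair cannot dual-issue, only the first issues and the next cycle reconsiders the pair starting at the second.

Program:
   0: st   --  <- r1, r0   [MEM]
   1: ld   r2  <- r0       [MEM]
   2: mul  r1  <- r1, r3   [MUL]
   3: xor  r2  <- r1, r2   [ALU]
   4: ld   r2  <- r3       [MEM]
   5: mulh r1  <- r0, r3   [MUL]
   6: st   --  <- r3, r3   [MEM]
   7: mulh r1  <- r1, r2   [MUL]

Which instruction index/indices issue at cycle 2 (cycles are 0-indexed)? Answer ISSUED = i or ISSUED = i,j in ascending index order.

ISSUED = 3

[0] i0  st  -- no-port MEM/MEM
[1] i1,i2  ld;mul  -- pair
[2] i3  xor  -- WAW r2
[3] i4,i5  ld;mulh  -- pair
[4] i6,i7  st;mulh  -- pair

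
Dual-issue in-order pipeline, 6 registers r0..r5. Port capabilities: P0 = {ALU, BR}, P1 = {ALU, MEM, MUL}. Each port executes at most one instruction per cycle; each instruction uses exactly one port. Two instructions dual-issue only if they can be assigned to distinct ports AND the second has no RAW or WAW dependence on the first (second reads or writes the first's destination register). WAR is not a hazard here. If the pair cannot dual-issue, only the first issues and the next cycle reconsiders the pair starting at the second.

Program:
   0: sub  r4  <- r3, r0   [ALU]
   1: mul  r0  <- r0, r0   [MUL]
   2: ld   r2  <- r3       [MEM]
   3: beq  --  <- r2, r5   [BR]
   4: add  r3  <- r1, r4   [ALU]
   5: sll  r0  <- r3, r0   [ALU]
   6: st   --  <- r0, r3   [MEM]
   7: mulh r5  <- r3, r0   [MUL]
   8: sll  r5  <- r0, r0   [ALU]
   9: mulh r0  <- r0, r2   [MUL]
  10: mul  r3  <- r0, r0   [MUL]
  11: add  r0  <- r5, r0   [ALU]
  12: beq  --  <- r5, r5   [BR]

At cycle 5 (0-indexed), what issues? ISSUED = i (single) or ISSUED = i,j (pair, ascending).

#0 head=0: sub.ALU/mul.MUL i0/i1 2-wide
#1 head=2: ld.MEM i2 RAW r2
#2 head=3: beq.BR/add.ALU i3/i4 2-wide
#3 head=5: sll.ALU i5 RAW r0
#4 head=6: st.MEM i6 no-port MEM/MUL
#5 head=7: mulh.MUL i7 WAW r5
#6 head=8: sll.ALU/mulh.MUL i8/i9 2-wide
#7 head=10: mul.MUL/add.ALU i10/i11 2-wide
#8 head=12: beq.BR i12 tail

ISSUED = 7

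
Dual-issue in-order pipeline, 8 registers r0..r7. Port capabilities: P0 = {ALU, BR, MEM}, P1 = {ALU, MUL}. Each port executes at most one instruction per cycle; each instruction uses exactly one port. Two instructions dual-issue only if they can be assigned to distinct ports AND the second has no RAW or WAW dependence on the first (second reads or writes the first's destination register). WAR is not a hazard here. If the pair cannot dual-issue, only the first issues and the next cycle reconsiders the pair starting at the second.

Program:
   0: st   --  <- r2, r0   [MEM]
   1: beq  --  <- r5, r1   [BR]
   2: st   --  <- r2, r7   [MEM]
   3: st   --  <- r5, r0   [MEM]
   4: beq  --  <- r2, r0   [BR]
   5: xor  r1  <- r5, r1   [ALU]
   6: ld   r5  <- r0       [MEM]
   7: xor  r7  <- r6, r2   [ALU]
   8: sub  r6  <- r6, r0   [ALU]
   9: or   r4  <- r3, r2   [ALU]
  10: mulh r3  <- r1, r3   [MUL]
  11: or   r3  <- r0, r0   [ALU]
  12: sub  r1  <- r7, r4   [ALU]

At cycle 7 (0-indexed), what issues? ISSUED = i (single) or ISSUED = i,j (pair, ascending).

0. st @i0  | no-port MEM/BR
1. beq @i1  | no-port BR/MEM
2. st @i2  | no-port MEM/MEM
3. st @i3  | no-port MEM/BR
4. beq+xor @i4&i5  | dual
5. ld+xor @i6&i7  | dual
6. sub+or @i8&i9  | dual
7. mulh @i10  | WAW r3
8. or+sub @i11&i12  | dual

ISSUED = 10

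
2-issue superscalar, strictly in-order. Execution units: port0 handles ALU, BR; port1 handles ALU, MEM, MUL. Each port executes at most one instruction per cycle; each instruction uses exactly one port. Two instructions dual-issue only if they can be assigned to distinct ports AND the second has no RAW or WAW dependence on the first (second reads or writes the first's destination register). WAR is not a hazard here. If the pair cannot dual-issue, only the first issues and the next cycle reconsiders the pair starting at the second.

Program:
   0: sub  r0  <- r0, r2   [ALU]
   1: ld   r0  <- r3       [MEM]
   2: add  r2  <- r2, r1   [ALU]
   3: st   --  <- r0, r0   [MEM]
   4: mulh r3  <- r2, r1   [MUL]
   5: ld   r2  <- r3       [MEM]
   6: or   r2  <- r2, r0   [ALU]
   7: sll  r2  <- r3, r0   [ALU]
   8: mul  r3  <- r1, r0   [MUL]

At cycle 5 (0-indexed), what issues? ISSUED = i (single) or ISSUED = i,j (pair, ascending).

ISSUED = 6

t=0 i0:sub.ALU ; WAW r0
t=1 i1/i2:ld.MEM add.ALU ; dual
t=2 i3:st.MEM ; no-port MEM/MUL
t=3 i4:mulh.MUL ; no-port MUL/MEM
t=4 i5:ld.MEM ; RAW+WAW r2
t=5 i6:or.ALU ; WAW r2
t=6 i7/i8:sll.ALU mul.MUL ; dual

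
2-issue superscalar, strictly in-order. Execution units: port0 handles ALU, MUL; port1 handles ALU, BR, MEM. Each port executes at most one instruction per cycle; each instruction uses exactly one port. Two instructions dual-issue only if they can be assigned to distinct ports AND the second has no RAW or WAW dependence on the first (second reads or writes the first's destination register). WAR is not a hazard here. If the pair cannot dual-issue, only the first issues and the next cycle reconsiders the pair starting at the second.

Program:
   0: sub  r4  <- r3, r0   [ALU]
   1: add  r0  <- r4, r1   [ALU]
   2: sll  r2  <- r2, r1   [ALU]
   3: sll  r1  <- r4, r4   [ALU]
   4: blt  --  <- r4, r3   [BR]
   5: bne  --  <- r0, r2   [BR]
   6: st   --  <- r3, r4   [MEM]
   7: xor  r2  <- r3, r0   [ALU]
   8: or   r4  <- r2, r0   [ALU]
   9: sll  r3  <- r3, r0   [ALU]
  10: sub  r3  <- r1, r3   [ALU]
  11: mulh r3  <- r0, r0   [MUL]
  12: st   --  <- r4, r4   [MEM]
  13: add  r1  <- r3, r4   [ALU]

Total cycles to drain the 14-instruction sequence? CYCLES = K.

#0 head=0: sub.ALU i0 RAW r4
#1 head=1: add.ALU sll.ALU i1+i2 dual
#2 head=3: sll.ALU blt.BR i3+i4 dual
#3 head=5: bne.BR i5 no-port BR/MEM
#4 head=6: st.MEM xor.ALU i6+i7 dual
#5 head=8: or.ALU sll.ALU i8+i9 dual
#6 head=10: sub.ALU i10 WAW r3
#7 head=11: mulh.MUL st.MEM i11+i12 dual
#8 head=13: add.ALU i13 tail

CYCLES = 9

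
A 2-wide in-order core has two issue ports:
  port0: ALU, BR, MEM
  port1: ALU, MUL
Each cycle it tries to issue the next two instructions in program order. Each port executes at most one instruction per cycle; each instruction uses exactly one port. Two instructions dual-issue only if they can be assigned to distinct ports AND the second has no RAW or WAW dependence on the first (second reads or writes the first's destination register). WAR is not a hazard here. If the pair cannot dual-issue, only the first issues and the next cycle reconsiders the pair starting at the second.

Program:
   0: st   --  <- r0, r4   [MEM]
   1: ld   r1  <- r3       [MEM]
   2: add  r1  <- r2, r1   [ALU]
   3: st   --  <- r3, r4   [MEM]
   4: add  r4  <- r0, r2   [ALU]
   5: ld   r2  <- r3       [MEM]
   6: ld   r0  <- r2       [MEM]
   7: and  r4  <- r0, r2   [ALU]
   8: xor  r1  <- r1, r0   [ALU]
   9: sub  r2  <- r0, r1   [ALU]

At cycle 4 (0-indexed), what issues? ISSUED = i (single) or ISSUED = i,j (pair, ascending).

ISSUED = 6

t=0 i0:st.MEM ; no-port MEM/MEM
t=1 i1:ld.MEM ; RAW+WAW r1
t=2 i2+i3:add.ALU/st.MEM ; dual
t=3 i4+i5:add.ALU/ld.MEM ; dual
t=4 i6:ld.MEM ; RAW r0
t=5 i7+i8:and.ALU/xor.ALU ; dual
t=6 i9:sub.ALU ; tail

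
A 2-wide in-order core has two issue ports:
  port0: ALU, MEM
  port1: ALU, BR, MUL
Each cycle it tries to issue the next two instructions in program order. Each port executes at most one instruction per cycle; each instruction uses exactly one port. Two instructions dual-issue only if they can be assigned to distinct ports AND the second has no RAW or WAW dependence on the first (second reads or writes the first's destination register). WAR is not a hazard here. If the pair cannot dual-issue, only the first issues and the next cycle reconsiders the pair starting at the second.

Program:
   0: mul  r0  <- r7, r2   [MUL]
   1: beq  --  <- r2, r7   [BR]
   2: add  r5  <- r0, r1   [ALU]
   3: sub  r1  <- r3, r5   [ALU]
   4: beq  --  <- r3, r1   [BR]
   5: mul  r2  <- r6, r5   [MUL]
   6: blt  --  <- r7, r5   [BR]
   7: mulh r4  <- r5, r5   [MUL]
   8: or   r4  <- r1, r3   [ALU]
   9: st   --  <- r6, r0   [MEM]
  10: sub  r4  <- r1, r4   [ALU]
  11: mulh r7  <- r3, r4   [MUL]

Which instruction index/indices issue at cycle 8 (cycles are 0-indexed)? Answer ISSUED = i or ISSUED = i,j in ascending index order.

t=0 i0:mul.MUL ; no-port MUL/BR
t=1 i1+i2:beq.BR+add.ALU ; 2-wide
t=2 i3:sub.ALU ; RAW r1
t=3 i4:beq.BR ; no-port BR/MUL
t=4 i5:mul.MUL ; no-port MUL/BR
t=5 i6:blt.BR ; no-port BR/MUL
t=6 i7:mulh.MUL ; WAW r4
t=7 i8+i9:or.ALU+st.MEM ; 2-wide
t=8 i10:sub.ALU ; RAW r4
t=9 i11:mulh.MUL ; tail

ISSUED = 10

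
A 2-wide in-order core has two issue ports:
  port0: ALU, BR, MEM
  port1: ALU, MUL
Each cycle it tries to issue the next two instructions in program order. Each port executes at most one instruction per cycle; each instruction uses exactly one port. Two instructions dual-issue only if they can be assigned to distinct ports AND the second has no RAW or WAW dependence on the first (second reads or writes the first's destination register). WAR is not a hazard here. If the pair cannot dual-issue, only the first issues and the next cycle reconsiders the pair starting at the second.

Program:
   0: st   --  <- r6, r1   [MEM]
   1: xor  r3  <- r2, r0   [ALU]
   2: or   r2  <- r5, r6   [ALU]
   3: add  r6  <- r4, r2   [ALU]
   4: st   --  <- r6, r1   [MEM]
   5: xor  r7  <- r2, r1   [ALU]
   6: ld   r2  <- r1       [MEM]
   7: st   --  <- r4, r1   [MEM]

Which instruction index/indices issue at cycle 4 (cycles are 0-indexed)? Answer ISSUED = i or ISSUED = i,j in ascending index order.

t=0 i0,i1:st.MEM;xor.ALU ; 2-wide
t=1 i2:or.ALU ; RAW r2
t=2 i3:add.ALU ; RAW r6
t=3 i4,i5:st.MEM;xor.ALU ; 2-wide
t=4 i6:ld.MEM ; no-port MEM/MEM
t=5 i7:st.MEM ; tail

ISSUED = 6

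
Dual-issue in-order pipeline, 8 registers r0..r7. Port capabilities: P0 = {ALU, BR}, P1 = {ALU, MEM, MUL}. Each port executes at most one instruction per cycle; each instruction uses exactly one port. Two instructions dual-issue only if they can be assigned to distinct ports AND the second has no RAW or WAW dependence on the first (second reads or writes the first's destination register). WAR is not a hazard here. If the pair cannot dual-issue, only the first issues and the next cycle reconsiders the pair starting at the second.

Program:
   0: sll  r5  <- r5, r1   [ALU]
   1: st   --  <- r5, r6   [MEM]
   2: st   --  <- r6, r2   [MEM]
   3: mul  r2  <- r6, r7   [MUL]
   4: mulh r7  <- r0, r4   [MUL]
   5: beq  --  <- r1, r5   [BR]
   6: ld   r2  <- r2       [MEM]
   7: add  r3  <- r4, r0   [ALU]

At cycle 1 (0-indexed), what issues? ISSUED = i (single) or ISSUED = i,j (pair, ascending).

c0: i0 sll.ALU  RAW r5
c1: i1 st.MEM  no-port MEM/MEM
c2: i2 st.MEM  no-port MEM/MUL
c3: i3 mul.MUL  no-port MUL/MUL
c4: i4+i5 mulh.MUL+beq.BR  dual
c5: i6+i7 ld.MEM+add.ALU  dual

ISSUED = 1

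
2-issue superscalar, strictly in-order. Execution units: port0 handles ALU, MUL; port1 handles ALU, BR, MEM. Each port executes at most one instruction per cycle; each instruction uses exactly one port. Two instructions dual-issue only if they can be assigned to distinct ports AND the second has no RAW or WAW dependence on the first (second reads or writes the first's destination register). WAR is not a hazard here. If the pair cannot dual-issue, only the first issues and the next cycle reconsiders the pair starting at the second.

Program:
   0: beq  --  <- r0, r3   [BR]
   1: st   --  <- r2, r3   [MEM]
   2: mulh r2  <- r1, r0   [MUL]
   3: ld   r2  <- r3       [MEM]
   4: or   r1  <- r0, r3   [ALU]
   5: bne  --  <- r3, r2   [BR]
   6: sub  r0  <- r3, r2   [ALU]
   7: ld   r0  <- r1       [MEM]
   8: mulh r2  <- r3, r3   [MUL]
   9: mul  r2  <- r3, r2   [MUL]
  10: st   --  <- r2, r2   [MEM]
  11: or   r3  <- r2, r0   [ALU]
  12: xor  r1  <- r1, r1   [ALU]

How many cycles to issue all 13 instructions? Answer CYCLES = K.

CYCLES = 8

t=0 i0:beq.BR ; no-port BR/MEM
t=1 i1+i2:st.MEM+mulh.MUL ; 2-wide
t=2 i3+i4:ld.MEM+or.ALU ; 2-wide
t=3 i5+i6:bne.BR+sub.ALU ; 2-wide
t=4 i7+i8:ld.MEM+mulh.MUL ; 2-wide
t=5 i9:mul.MUL ; RAW r2
t=6 i10+i11:st.MEM+or.ALU ; 2-wide
t=7 i12:xor.ALU ; tail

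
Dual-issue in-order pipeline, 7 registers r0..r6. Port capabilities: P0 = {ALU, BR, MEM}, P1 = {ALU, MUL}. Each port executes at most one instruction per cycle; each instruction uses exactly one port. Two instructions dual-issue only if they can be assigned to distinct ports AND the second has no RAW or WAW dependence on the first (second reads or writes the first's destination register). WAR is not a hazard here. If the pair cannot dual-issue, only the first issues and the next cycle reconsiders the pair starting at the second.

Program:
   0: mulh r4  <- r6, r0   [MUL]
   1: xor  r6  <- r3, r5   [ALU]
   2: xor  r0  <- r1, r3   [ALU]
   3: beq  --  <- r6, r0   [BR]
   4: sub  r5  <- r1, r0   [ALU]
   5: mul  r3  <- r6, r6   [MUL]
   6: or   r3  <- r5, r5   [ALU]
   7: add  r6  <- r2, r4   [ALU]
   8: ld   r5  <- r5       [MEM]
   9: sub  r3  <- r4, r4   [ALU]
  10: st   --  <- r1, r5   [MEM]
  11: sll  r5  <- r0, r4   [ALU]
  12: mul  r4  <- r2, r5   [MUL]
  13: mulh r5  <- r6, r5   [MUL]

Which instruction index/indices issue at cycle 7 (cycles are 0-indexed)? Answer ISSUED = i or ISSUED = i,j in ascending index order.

[0] i0&i1  mulh xor  -- 2-wide
[1] i2  xor  -- RAW r0
[2] i3&i4  beq sub  -- 2-wide
[3] i5  mul  -- WAW r3
[4] i6&i7  or add  -- 2-wide
[5] i8&i9  ld sub  -- 2-wide
[6] i10&i11  st sll  -- 2-wide
[7] i12  mul  -- no-port MUL/MUL
[8] i13  mulh  -- tail

ISSUED = 12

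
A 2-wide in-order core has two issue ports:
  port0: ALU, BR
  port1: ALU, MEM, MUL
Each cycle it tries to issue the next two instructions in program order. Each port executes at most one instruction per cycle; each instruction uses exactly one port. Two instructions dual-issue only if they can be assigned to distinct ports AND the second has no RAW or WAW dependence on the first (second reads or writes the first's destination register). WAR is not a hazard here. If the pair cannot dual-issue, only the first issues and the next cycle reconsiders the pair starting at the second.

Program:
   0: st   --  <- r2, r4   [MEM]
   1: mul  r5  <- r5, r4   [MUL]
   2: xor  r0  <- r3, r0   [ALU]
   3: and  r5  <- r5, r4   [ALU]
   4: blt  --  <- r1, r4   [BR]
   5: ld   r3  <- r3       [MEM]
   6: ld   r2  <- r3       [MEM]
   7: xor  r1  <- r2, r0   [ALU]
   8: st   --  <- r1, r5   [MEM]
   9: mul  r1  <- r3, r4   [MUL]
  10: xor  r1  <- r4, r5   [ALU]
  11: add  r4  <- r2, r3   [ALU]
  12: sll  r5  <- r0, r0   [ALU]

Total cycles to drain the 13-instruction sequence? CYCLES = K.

CYCLES = 10

c0: i0 st.MEM  no-port MEM/MUL
c1: i1,i2 mul.MUL+xor.ALU  2-wide
c2: i3,i4 and.ALU+blt.BR  2-wide
c3: i5 ld.MEM  no-port MEM/MEM
c4: i6 ld.MEM  RAW r2
c5: i7 xor.ALU  RAW r1
c6: i8 st.MEM  no-port MEM/MUL
c7: i9 mul.MUL  WAW r1
c8: i10,i11 xor.ALU+add.ALU  2-wide
c9: i12 sll.ALU  tail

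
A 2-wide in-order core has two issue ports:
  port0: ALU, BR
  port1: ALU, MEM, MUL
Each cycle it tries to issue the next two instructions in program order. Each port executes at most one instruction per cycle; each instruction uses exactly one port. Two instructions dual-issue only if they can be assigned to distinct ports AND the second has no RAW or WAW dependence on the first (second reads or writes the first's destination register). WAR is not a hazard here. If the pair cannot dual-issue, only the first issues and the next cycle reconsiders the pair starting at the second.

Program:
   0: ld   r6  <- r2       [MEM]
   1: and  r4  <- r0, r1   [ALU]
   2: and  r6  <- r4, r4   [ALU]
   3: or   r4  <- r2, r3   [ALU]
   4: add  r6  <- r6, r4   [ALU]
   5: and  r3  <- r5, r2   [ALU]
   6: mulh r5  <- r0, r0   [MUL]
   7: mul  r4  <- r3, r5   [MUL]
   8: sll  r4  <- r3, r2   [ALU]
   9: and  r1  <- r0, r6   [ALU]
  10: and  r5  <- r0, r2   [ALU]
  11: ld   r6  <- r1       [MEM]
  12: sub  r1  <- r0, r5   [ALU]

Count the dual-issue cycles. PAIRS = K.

PAIRS = 5

  cy0 -> i0&i1 (ld.MEM+and.ALU) 2-wide
  cy1 -> i2&i3 (and.ALU+or.ALU) 2-wide
  cy2 -> i4&i5 (add.ALU+and.ALU) 2-wide
  cy3 -> i6 (mulh.MUL) no-port MUL/MUL
  cy4 -> i7 (mul.MUL) WAW r4
  cy5 -> i8&i9 (sll.ALU+and.ALU) 2-wide
  cy6 -> i10&i11 (and.ALU+ld.MEM) 2-wide
  cy7 -> i12 (sub.ALU) tail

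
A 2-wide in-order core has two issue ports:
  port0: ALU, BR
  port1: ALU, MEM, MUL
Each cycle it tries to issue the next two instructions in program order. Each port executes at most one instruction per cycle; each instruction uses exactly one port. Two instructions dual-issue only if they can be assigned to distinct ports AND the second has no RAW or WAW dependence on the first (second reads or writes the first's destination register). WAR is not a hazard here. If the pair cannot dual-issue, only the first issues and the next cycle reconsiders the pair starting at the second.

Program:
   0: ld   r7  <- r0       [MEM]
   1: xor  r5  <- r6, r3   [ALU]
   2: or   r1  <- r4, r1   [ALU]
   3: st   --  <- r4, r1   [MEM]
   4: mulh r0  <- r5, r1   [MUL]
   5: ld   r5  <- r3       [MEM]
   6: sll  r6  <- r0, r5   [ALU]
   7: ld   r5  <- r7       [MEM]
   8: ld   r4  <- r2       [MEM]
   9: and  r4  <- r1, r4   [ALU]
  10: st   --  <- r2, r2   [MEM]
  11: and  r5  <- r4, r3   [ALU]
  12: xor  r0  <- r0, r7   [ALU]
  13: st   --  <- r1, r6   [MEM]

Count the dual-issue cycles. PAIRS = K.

PAIRS = 4

  cy0 -> i0,i1 (ld.MEM+xor.ALU) pair
  cy1 -> i2 (or.ALU) RAW r1
  cy2 -> i3 (st.MEM) no-port MEM/MUL
  cy3 -> i4 (mulh.MUL) no-port MUL/MEM
  cy4 -> i5 (ld.MEM) RAW r5
  cy5 -> i6,i7 (sll.ALU+ld.MEM) pair
  cy6 -> i8 (ld.MEM) RAW+WAW r4
  cy7 -> i9,i10 (and.ALU+st.MEM) pair
  cy8 -> i11,i12 (and.ALU+xor.ALU) pair
  cy9 -> i13 (st.MEM) tail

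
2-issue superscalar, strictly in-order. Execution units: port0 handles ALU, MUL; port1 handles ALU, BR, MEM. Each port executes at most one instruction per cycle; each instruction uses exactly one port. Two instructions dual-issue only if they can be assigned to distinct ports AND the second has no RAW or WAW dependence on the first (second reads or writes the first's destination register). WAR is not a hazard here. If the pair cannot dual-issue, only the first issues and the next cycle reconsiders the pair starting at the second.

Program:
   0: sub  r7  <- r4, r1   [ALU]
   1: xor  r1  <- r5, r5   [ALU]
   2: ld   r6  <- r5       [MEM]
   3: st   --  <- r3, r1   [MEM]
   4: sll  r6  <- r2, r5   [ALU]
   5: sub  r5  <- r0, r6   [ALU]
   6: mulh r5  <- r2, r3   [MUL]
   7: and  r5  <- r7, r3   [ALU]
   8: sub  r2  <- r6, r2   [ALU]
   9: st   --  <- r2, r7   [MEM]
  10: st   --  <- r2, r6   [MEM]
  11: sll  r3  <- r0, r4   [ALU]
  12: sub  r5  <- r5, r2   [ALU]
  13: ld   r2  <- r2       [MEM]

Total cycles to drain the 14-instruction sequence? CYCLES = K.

CYCLES = 9

  cy0 -> i0+i1 (sub/xor) dual
  cy1 -> i2 (ld) no-port MEM/MEM
  cy2 -> i3+i4 (st/sll) dual
  cy3 -> i5 (sub) WAW r5
  cy4 -> i6 (mulh) WAW r5
  cy5 -> i7+i8 (and/sub) dual
  cy6 -> i9 (st) no-port MEM/MEM
  cy7 -> i10+i11 (st/sll) dual
  cy8 -> i12+i13 (sub/ld) dual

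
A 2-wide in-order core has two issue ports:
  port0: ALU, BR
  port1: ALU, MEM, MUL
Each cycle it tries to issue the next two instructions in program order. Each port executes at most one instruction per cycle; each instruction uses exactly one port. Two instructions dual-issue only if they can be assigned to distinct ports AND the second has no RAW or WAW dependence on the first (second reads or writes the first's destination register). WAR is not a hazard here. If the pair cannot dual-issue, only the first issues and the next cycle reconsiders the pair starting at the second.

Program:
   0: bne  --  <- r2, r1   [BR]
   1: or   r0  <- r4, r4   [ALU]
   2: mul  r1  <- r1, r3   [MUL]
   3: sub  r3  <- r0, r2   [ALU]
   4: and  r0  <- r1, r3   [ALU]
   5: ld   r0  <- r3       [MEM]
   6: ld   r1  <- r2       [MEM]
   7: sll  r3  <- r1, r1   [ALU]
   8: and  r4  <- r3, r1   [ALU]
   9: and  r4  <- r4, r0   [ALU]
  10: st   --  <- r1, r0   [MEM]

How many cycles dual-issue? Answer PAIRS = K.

PAIRS = 3

0. bne.BR;or.ALU @i0+i1  | pair
1. mul.MUL;sub.ALU @i2+i3  | pair
2. and.ALU @i4  | WAW r0
3. ld.MEM @i5  | no-port MEM/MEM
4. ld.MEM @i6  | RAW r1
5. sll.ALU @i7  | RAW r3
6. and.ALU @i8  | RAW+WAW r4
7. and.ALU;st.MEM @i9+i10  | pair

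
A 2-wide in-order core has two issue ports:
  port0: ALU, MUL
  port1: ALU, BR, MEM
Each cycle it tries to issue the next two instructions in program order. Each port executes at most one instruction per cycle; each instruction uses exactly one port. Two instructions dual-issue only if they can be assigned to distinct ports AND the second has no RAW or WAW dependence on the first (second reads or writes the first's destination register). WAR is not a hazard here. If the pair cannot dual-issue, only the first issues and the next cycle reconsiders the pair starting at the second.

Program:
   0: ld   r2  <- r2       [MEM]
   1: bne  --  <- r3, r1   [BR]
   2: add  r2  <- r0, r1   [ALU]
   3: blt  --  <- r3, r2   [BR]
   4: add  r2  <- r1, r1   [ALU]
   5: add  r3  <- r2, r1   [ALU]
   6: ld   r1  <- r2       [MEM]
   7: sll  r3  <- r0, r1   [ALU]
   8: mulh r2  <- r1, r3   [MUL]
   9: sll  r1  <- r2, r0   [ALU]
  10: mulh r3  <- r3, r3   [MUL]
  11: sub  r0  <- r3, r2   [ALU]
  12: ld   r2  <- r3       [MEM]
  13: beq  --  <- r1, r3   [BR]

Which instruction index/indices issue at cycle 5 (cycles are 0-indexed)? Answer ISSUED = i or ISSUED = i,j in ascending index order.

ISSUED = 8

c0: i0 ld  no-port MEM/BR
c1: i1,i2 bne+add  2-wide
c2: i3,i4 blt+add  2-wide
c3: i5,i6 add+ld  2-wide
c4: i7 sll  RAW r3
c5: i8 mulh  RAW r2
c6: i9,i10 sll+mulh  2-wide
c7: i11,i12 sub+ld  2-wide
c8: i13 beq  tail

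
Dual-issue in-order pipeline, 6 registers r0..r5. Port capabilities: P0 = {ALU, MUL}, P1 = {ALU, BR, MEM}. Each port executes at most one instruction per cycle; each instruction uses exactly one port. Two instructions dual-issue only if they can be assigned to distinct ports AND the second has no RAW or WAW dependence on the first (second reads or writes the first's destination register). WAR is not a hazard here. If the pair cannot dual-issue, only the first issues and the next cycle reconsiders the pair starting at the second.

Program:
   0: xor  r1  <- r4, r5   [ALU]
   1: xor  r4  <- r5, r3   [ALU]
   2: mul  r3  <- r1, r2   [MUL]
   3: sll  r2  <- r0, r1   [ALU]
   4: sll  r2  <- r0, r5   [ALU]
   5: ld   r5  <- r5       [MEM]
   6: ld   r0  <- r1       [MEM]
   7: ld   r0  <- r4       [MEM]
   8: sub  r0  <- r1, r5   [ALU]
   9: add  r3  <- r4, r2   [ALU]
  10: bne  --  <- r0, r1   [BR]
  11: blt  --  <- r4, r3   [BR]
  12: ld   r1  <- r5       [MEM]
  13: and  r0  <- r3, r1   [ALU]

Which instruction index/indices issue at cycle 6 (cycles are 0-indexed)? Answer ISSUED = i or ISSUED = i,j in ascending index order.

#0 head=0: xor.ALU xor.ALU i0&i1 pair
#1 head=2: mul.MUL sll.ALU i2&i3 pair
#2 head=4: sll.ALU ld.MEM i4&i5 pair
#3 head=6: ld.MEM i6 no-port MEM/MEM
#4 head=7: ld.MEM i7 WAW r0
#5 head=8: sub.ALU add.ALU i8&i9 pair
#6 head=10: bne.BR i10 no-port BR/BR
#7 head=11: blt.BR i11 no-port BR/MEM
#8 head=12: ld.MEM i12 RAW r1
#9 head=13: and.ALU i13 tail

ISSUED = 10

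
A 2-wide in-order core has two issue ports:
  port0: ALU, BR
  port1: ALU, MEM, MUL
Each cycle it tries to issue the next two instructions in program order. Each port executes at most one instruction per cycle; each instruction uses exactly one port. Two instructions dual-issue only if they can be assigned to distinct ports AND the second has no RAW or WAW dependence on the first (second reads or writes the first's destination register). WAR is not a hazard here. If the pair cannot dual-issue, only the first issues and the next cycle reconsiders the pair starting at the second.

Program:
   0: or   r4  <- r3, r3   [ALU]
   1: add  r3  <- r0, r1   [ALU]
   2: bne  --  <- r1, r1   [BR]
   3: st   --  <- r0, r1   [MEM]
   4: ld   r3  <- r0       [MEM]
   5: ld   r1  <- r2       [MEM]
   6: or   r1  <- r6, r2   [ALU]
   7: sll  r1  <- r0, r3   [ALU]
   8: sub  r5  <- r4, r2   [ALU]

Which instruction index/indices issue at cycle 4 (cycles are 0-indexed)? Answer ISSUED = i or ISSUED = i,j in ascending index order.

0. or add @i0,i1  | dual
1. bne st @i2,i3  | dual
2. ld @i4  | no-port MEM/MEM
3. ld @i5  | WAW r1
4. or @i6  | WAW r1
5. sll sub @i7,i8  | dual

ISSUED = 6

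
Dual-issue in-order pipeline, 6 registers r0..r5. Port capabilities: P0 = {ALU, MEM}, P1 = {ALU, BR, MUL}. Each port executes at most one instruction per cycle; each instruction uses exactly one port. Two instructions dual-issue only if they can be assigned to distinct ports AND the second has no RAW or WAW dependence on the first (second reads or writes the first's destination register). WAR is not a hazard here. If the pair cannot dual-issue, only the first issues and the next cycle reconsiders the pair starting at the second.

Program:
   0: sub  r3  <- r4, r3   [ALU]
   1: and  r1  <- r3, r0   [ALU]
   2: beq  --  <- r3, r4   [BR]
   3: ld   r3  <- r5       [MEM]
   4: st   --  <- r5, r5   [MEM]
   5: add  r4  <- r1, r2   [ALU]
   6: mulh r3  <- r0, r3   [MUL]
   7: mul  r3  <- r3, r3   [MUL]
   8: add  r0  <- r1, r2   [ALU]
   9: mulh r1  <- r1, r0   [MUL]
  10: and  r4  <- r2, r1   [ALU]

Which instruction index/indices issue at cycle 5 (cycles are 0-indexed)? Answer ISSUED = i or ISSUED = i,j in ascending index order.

ISSUED = 7,8

c0: i0 sub.ALU  RAW r3
c1: i1/i2 and.ALU beq.BR  dual
c2: i3 ld.MEM  no-port MEM/MEM
c3: i4/i5 st.MEM add.ALU  dual
c4: i6 mulh.MUL  no-port MUL/MUL
c5: i7/i8 mul.MUL add.ALU  dual
c6: i9 mulh.MUL  RAW r1
c7: i10 and.ALU  tail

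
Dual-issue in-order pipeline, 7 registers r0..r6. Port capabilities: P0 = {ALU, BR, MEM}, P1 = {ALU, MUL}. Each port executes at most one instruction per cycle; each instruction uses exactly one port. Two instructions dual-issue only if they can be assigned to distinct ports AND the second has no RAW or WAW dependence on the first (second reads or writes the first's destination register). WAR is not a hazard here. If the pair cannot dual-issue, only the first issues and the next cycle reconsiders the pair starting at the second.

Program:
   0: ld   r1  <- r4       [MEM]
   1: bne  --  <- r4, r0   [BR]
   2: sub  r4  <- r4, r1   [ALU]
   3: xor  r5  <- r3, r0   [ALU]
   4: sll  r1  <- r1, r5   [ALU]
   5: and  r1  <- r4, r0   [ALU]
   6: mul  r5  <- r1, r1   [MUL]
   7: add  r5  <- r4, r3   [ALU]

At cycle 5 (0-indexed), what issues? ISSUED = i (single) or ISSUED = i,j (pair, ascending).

t=0 i0:ld ; no-port MEM/BR
t=1 i1,i2:bne+sub ; pair
t=2 i3:xor ; RAW r5
t=3 i4:sll ; WAW r1
t=4 i5:and ; RAW r1
t=5 i6:mul ; WAW r5
t=6 i7:add ; tail

ISSUED = 6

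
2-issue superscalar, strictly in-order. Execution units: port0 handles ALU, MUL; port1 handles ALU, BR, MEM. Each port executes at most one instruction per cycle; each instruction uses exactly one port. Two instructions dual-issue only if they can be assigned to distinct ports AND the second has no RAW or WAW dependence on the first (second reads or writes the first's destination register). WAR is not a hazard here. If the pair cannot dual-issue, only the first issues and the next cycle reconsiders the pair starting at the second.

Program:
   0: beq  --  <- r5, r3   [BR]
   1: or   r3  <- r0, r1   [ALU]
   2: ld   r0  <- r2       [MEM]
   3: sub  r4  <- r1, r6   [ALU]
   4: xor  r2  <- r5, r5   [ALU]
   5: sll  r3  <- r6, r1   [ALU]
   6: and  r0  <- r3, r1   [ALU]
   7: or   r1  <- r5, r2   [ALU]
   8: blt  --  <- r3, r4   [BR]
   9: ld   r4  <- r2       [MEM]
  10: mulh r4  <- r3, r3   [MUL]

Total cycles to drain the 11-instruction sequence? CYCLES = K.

CYCLES = 7

c0: i0&i1 beq.BR+or.ALU  pair
c1: i2&i3 ld.MEM+sub.ALU  pair
c2: i4&i5 xor.ALU+sll.ALU  pair
c3: i6&i7 and.ALU+or.ALU  pair
c4: i8 blt.BR  no-port BR/MEM
c5: i9 ld.MEM  WAW r4
c6: i10 mulh.MUL  tail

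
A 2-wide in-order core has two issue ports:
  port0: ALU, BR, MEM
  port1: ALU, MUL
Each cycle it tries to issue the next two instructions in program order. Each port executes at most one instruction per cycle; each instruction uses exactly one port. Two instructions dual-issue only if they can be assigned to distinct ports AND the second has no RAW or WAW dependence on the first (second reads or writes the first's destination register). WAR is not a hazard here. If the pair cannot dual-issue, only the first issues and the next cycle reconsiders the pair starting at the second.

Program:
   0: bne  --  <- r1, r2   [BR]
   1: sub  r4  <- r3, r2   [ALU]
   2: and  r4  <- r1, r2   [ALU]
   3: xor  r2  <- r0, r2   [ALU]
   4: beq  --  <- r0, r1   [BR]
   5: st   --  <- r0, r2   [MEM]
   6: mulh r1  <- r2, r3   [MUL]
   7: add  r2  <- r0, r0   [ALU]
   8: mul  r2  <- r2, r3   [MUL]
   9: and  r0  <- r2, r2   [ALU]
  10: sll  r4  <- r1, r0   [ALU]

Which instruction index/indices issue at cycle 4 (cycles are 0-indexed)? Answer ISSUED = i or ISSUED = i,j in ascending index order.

ISSUED = 7

#0 head=0: bne sub i0+i1 2-wide
#1 head=2: and xor i2+i3 2-wide
#2 head=4: beq i4 no-port BR/MEM
#3 head=5: st mulh i5+i6 2-wide
#4 head=7: add i7 RAW+WAW r2
#5 head=8: mul i8 RAW r2
#6 head=9: and i9 RAW r0
#7 head=10: sll i10 tail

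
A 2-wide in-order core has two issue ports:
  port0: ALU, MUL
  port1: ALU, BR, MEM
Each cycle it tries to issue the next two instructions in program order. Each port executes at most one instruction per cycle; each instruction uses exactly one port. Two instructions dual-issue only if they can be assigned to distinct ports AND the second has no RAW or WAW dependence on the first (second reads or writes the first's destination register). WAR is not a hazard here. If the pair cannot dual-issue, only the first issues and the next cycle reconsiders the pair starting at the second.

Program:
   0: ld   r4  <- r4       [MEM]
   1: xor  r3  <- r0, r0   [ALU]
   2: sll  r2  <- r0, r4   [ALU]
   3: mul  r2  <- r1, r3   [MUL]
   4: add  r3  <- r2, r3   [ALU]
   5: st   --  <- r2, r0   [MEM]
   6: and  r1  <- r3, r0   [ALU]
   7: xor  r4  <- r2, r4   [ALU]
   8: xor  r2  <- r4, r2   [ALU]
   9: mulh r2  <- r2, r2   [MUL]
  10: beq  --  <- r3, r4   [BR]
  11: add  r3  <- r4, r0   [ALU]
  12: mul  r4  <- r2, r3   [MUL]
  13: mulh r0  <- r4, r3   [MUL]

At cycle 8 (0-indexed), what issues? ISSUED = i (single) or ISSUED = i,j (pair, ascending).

[0] i0&i1  ld.MEM;xor.ALU  -- pair
[1] i2  sll.ALU  -- WAW r2
[2] i3  mul.MUL  -- RAW r2
[3] i4&i5  add.ALU;st.MEM  -- pair
[4] i6&i7  and.ALU;xor.ALU  -- pair
[5] i8  xor.ALU  -- RAW+WAW r2
[6] i9&i10  mulh.MUL;beq.BR  -- pair
[7] i11  add.ALU  -- RAW r3
[8] i12  mul.MUL  -- no-port MUL/MUL
[9] i13  mulh.MUL  -- tail

ISSUED = 12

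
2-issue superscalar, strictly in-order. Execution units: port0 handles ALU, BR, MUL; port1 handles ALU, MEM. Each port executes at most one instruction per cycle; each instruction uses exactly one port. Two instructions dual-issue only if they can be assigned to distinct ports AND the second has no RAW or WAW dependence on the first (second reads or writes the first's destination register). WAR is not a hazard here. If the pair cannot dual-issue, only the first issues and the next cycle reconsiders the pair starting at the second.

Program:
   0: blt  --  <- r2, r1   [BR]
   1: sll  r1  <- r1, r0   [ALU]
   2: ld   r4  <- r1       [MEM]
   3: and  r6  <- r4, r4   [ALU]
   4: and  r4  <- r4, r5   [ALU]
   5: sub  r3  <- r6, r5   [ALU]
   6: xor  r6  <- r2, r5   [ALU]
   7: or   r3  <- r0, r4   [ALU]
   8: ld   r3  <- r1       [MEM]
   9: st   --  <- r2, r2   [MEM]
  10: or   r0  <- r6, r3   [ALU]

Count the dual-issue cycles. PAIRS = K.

0. blt/sll @i0,i1  | pair
1. ld @i2  | RAW r4
2. and/and @i3,i4  | pair
3. sub/xor @i5,i6  | pair
4. or @i7  | WAW r3
5. ld @i8  | no-port MEM/MEM
6. st/or @i9,i10  | pair

PAIRS = 4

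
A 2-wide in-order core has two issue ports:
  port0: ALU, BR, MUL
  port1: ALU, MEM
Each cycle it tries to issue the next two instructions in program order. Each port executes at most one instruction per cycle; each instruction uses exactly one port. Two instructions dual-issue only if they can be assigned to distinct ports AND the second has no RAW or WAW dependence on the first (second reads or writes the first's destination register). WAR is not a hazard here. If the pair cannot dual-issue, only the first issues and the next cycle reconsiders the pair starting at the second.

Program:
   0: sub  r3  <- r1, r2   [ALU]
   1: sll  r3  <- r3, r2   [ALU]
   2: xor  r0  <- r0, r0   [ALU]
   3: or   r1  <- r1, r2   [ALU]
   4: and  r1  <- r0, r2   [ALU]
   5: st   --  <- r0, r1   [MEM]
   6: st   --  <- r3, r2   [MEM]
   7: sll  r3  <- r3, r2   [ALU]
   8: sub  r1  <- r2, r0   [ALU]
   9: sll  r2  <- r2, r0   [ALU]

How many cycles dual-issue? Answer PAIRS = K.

PAIRS = 3

#0 head=0: sub i0 RAW+WAW r3
#1 head=1: sll+xor i1+i2 dual
#2 head=3: or i3 WAW r1
#3 head=4: and i4 RAW r1
#4 head=5: st i5 no-port MEM/MEM
#5 head=6: st+sll i6+i7 dual
#6 head=8: sub+sll i8+i9 dual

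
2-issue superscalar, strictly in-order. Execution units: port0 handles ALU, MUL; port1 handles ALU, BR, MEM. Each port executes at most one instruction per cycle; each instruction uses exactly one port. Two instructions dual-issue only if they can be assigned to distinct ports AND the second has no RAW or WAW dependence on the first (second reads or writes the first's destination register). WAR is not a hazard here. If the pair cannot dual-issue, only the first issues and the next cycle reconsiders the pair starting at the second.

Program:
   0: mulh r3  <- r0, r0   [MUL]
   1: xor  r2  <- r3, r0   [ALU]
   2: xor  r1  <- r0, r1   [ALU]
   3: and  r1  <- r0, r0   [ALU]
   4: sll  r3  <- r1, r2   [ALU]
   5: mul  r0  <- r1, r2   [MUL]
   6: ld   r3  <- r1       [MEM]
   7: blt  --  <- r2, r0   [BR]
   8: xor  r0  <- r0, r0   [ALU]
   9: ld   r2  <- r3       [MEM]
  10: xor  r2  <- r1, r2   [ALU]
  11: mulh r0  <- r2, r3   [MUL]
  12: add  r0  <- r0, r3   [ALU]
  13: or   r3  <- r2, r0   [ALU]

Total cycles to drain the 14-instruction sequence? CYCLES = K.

CYCLES = 11

0. mulh.MUL @i0  | RAW r3
1. xor.ALU+xor.ALU @i1&i2  | pair
2. and.ALU @i3  | RAW r1
3. sll.ALU+mul.MUL @i4&i5  | pair
4. ld.MEM @i6  | no-port MEM/BR
5. blt.BR+xor.ALU @i7&i8  | pair
6. ld.MEM @i9  | RAW+WAW r2
7. xor.ALU @i10  | RAW r2
8. mulh.MUL @i11  | RAW+WAW r0
9. add.ALU @i12  | RAW r0
10. or.ALU @i13  | tail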